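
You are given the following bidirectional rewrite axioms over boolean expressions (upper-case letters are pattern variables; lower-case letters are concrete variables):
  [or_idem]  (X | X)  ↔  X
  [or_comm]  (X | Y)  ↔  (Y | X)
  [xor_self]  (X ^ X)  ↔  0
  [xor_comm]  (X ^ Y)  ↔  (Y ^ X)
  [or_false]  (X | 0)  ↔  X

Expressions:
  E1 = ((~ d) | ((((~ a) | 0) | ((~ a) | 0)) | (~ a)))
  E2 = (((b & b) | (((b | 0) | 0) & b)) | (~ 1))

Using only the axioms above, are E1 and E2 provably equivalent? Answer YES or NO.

NO

All listed rules preserve value, hence provable equivalence implies equal values everywhere; look for a separating assignment.
a=0, b=0, d=0 gives E1 ↦ 1, E2 ↦ 0; values differ ⇒ not provably equivalent.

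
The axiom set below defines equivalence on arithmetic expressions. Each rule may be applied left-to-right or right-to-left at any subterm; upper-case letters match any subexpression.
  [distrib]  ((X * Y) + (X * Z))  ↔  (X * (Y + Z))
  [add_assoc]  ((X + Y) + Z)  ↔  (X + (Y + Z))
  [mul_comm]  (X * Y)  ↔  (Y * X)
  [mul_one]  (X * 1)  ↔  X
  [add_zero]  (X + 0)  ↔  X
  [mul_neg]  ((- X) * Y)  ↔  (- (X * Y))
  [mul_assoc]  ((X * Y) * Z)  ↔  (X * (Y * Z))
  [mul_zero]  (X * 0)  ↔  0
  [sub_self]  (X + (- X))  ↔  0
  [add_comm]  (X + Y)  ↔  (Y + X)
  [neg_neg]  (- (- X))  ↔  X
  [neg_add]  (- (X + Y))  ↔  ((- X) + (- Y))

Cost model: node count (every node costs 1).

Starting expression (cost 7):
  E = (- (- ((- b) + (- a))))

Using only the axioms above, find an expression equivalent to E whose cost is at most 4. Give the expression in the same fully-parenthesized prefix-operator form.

step 1: neg_add (→) rewrites (- ((- b) + (- a))) into ((- (- b)) + (- (- a))), now (- ((- (- b)) + (- (- a))))
step 2: neg_neg (→) rewrites (- (- b)) into b, now (- (b + (- (- a))))
step 3: neg_neg (→) rewrites (- (- a)) into a, reaching cost 4 (bound 4)

(- (b + a))   [cost 4]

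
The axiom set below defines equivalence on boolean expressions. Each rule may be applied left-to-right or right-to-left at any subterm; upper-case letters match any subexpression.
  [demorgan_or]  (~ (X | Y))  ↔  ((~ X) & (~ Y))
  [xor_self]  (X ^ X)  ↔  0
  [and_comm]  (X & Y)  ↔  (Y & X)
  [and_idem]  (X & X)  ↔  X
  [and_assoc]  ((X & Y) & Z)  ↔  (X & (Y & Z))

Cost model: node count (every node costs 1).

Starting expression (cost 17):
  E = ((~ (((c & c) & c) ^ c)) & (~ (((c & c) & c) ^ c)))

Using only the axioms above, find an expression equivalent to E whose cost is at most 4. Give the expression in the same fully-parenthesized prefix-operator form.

(~ (c ^ c))   [cost 4]

step 1: and_idem (→) rewrites ((~ (((c & c) & c) ^ c)) & (~ (((c & c) & c) ^ c))) into (~ (((c & c) & c) ^ c))
step 2: and_idem (→) rewrites (c & c) into c, now (~ ((c & c) ^ c))
step 3: and_idem (→) rewrites (c & c) into c, reaching cost 4 (bound 4)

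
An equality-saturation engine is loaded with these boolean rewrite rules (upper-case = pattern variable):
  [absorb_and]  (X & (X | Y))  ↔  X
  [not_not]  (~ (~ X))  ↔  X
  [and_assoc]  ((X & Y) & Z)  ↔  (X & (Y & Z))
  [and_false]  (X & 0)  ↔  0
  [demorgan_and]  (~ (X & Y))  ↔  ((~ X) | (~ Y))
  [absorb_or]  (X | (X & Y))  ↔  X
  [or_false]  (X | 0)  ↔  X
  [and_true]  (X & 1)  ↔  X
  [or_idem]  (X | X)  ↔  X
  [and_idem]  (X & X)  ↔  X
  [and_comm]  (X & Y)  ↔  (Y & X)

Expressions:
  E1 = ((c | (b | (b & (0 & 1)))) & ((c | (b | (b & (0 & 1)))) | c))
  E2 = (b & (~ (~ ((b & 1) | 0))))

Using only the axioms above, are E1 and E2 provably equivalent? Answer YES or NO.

The axioms are sound identities: if E1 ↔* E2 then E1 and E2 evaluate identically under any assignment.
Under b=0, c=1: E1 evaluates to 1, E2 to 0. Distinct ⇒ no rewrite sequence connects them.

NO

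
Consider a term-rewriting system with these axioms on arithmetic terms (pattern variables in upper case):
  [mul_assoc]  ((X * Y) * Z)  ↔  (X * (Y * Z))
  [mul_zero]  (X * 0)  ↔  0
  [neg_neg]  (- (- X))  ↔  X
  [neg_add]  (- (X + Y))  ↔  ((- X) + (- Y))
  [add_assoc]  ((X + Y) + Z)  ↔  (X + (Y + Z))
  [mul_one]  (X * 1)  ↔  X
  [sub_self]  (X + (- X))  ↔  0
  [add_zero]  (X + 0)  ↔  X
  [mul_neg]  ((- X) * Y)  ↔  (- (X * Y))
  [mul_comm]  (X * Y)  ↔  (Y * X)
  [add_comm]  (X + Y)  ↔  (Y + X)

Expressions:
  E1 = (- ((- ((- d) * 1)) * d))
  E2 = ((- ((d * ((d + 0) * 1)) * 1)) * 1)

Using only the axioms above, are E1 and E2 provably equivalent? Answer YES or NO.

YES

(1) ((- ((- d) * 1)) * d)  =[mul_comm →]=  (d * (- ((- d) * 1)))    ⊢ (- (d * (- ((- d) * 1))))
(2) ((- d) * 1)  =[mul_one →]=  (- d)    ⊢ (- (d * (- (- d))))
(3) (- (- d))  =[neg_neg →]=  d    ⊢ (- (d * d))
(4) d  =[mul_one ←]=  (d * 1)    ⊢ (- (d * (d * 1)))
(5) (d * (d * 1))  =[mul_assoc ←]=  ((d * d) * 1)    ⊢ (- ((d * d) * 1))
(6) d  =[mul_one ←]=  (d * 1)    ⊢ (- ((d * (d * 1)) * 1))
(7) (- ((d * (d * 1)) * 1))  =[mul_one ←]=  ((- ((d * (d * 1)) * 1)) * 1)
(8) d  =[add_zero ←]=  (d + 0)    ⊢ E2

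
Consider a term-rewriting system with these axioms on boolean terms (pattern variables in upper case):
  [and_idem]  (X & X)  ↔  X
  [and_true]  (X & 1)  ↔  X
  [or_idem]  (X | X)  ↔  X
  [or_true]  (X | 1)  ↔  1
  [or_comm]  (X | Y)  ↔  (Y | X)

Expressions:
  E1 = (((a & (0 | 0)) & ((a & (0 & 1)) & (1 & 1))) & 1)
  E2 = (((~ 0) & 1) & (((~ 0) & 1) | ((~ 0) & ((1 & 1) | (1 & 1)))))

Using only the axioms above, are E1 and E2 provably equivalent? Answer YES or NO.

The axioms are sound identities: if E1 ↔* E2 then E1 and E2 evaluate identically under any assignment.
Under a=0: E1 evaluates to 0, E2 to 1. Distinct ⇒ no rewrite sequence connects them.

NO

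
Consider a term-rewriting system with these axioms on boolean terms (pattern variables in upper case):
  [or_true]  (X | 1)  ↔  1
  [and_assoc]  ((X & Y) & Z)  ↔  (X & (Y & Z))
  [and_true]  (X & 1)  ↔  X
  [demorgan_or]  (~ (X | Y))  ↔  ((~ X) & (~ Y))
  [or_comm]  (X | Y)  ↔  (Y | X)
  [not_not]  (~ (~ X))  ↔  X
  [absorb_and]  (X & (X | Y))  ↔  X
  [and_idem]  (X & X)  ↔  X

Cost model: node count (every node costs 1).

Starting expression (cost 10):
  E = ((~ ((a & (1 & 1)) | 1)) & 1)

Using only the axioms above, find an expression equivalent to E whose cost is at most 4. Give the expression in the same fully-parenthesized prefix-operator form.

(~ (a | 1))   [cost 4]

step 1: and_idem (→) rewrites (1 & 1) into 1, now ((~ ((a & 1) | 1)) & 1)
step 2: and_true (→) rewrites (a & 1) into a, now ((~ (a | 1)) & 1)
step 3: and_true (→) rewrites ((~ (a | 1)) & 1) into (~ (a | 1)), reaching cost 4 (bound 4)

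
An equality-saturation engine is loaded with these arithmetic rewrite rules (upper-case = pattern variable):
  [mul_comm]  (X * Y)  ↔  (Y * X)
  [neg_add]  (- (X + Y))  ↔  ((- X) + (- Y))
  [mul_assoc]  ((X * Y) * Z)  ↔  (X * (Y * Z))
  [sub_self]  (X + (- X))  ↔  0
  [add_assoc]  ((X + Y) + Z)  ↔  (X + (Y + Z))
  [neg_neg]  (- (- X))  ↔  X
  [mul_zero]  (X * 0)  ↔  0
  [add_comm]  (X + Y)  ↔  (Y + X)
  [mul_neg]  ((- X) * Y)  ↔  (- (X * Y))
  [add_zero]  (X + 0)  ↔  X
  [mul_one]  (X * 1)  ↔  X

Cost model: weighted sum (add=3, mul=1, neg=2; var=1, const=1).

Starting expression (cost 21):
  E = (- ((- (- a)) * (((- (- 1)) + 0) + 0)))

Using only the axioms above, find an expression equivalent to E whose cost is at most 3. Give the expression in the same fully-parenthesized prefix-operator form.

(- a)   [cost 3]

(1) (((- (- 1)) + 0) + 0)  =[add_zero →]=  ((- (- 1)) + 0)    ⊢ (- ((- (- a)) * ((- (- 1)) + 0)))
(2) (- (- 1))  =[neg_neg →]=  1    ⊢ (- ((- (- a)) * (1 + 0)))
(3) (1 + 0)  =[add_zero →]=  1    ⊢ (- ((- (- a)) * 1))
(4) ((- (- a)) * 1)  =[mul_one →]=  (- (- a))    ⊢ (- (- (- a)))
(5) (- (- a))  =[neg_neg →]=  a    ⊢ cost 3, within 3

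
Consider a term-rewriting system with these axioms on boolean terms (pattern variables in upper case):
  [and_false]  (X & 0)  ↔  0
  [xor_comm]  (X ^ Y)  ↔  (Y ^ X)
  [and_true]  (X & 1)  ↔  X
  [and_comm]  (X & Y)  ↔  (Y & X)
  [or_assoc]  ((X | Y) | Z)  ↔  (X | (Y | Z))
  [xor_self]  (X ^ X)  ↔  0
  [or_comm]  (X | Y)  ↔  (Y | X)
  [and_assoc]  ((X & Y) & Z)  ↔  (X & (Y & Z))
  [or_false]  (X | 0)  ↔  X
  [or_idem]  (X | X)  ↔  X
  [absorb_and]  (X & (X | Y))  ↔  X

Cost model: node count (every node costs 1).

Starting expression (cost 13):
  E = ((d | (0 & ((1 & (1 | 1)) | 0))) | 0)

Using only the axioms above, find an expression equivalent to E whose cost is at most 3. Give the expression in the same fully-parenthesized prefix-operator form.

step 1: absorb_and (→) rewrites (1 & (1 | 1)) into 1, now ((d | (0 & (1 | 0))) | 0)
step 2: or_false (→) rewrites (1 | 0) into 1, now ((d | (0 & 1)) | 0)
step 3: or_false (→) rewrites ((d | (0 & 1)) | 0) into (d | (0 & 1))
step 4: and_true (→) rewrites (0 & 1) into 0, reaching cost 3 (bound 3)

(d | 0)   [cost 3]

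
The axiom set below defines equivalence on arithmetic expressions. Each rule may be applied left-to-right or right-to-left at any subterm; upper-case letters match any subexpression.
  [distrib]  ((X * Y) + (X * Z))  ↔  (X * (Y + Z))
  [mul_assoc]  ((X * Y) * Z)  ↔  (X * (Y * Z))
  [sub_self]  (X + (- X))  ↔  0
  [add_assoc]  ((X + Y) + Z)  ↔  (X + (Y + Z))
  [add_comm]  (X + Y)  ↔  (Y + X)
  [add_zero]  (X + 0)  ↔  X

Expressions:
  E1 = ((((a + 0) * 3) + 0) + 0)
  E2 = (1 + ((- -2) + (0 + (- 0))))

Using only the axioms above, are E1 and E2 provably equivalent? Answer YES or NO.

All listed rules preserve value, hence provable equivalence implies equal values everywhere; look for a separating assignment.
a=0 gives E1 ↦ 0, E2 ↦ 3; values differ ⇒ not provably equivalent.

NO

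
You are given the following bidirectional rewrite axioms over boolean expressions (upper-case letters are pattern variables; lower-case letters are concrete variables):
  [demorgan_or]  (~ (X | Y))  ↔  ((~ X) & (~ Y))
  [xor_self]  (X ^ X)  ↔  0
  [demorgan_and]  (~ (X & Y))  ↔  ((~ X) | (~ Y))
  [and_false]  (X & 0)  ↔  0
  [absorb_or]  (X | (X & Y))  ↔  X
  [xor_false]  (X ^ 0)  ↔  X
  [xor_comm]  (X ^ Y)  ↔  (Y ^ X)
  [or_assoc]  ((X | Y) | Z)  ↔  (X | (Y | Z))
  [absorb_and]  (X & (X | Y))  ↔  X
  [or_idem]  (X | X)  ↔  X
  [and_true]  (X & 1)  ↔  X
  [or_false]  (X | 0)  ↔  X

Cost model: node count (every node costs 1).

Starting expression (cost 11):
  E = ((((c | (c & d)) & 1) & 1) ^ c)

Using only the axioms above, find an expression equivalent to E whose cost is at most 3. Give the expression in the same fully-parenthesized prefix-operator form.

step 1: and_true (→) rewrites (((c | (c & d)) & 1) & 1) into ((c | (c & d)) & 1), now (((c | (c & d)) & 1) ^ c)
step 2: and_true (→) rewrites ((c | (c & d)) & 1) into (c | (c & d)), now ((c | (c & d)) ^ c)
step 3: absorb_or (→) rewrites (c | (c & d)) into c, reaching cost 3 (bound 3)

(c ^ c)   [cost 3]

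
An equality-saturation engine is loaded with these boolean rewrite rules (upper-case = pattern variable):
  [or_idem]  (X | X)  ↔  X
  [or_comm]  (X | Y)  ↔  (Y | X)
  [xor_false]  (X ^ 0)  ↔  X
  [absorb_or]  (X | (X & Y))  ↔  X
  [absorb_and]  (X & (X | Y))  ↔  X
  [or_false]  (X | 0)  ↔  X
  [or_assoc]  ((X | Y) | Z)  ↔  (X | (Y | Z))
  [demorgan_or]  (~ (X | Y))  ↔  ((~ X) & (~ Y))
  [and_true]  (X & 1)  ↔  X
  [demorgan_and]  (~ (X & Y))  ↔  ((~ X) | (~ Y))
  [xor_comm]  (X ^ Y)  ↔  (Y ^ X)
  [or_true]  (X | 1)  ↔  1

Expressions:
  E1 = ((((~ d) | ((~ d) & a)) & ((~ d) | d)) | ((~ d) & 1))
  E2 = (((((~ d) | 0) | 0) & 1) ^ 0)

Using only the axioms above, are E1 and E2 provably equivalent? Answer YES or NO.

(1) ((~ d) | ((~ d) & a))  =[absorb_or →]=  (~ d)    ⊢ (((~ d) & ((~ d) | d)) | ((~ d) & 1))
(2) ((~ d) & ((~ d) | d))  =[absorb_and →]=  (~ d)    ⊢ ((~ d) | ((~ d) & 1))
(3) ((~ d) | ((~ d) & 1))  =[absorb_or →]=  (~ d)
(4) (~ d)  =[or_false ←]=  ((~ d) | 0)
(5) ((~ d) | 0)  =[xor_false ←]=  (((~ d) | 0) ^ 0)
(6) ((~ d) | 0)  =[or_false ←]=  (((~ d) | 0) | 0)    ⊢ ((((~ d) | 0) | 0) ^ 0)
(7) (((~ d) | 0) | 0)  =[and_true ←]=  ((((~ d) | 0) | 0) & 1)    ⊢ E2

YES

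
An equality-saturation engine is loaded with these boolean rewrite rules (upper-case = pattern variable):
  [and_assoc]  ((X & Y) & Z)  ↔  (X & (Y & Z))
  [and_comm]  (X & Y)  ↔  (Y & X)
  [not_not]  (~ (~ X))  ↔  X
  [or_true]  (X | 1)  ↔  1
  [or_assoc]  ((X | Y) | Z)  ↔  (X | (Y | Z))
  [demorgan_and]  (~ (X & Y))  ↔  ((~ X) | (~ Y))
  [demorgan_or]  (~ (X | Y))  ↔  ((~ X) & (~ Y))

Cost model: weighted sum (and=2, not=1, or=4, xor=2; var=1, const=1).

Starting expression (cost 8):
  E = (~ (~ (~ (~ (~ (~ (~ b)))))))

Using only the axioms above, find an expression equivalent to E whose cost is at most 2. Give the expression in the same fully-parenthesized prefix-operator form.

step 1: not_not (→) rewrites (~ (~ (~ b))) into (~ b), now (~ (~ (~ (~ (~ b)))))
step 2: not_not (→) rewrites (~ (~ (~ (~ (~ b))))) into (~ (~ (~ b)))
step 3: not_not (→) rewrites (~ (~ (~ b))) into (~ b), reaching cost 2 (bound 2)

(~ b)   [cost 2]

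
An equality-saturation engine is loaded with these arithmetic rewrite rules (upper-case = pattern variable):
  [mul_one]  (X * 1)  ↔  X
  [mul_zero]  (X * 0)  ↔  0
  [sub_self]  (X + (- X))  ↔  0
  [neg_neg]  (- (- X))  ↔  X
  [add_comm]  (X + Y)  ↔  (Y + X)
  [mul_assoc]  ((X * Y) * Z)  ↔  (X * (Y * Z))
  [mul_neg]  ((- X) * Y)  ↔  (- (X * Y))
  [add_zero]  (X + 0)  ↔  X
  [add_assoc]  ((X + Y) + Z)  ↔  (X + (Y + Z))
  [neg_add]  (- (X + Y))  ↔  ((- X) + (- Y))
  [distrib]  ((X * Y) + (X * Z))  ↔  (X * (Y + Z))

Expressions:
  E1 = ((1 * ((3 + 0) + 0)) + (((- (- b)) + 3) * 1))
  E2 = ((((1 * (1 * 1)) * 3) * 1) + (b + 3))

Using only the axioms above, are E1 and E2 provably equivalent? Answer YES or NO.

1. [neg_neg →] (- (- b))  →  b;  E1 = ((1 * ((3 + 0) + 0)) + ((b + 3) * 1))
2. [add_zero →] ((3 + 0) + 0)  →  (3 + 0);  E1 = ((1 * (3 + 0)) + ((b + 3) * 1))
3. [add_zero →] (3 + 0)  →  3;  E1 = ((1 * 3) + ((b + 3) * 1))
4. [mul_one →] ((b + 3) * 1)  →  (b + 3);  E1 = ((1 * 3) + (b + 3))
5. [mul_one ←] 1  →  (1 * 1);  E1 = (((1 * 1) * 3) + (b + 3))
6. [mul_one ←] 1  →  (1 * 1);  E1 = (((1 * (1 * 1)) * 3) + (b + 3))
7. [mul_one ←] ((1 * (1 * 1)) * 3)  →  (((1 * (1 * 1)) * 3) * 1);  this is E2

YES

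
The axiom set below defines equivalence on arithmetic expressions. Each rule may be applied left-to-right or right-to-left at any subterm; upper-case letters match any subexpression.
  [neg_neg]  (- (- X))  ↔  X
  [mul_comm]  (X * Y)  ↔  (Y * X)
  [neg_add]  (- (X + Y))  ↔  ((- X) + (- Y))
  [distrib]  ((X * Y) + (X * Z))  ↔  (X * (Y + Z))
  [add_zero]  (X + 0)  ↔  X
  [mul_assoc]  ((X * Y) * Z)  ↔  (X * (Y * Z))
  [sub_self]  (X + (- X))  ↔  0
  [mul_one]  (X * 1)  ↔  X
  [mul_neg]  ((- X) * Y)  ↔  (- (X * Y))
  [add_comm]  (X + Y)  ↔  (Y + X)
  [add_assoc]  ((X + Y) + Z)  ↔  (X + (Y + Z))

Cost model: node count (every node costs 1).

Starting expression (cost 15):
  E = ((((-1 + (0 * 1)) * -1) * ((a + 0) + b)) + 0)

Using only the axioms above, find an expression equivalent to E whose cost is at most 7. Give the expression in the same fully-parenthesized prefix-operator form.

((-1 * -1) * (a + b))   [cost 7]

1. [mul_one →] (0 * 1)  →  0;  E = ((((-1 + 0) * -1) * ((a + 0) + b)) + 0)
2. [mul_comm →] ((-1 + 0) * -1)  →  (-1 * (-1 + 0));  E = (((-1 * (-1 + 0)) * ((a + 0) + b)) + 0)
3. [add_zero →] (-1 + 0)  →  -1;  E = (((-1 * -1) * ((a + 0) + b)) + 0)
4. [add_zero →] (a + 0)  →  a;  E = (((-1 * -1) * (a + b)) + 0)
5. [add_zero →] (((-1 * -1) * (a + b)) + 0)  →  ((-1 * -1) * (a + b));  cost 7 ≤ 7, done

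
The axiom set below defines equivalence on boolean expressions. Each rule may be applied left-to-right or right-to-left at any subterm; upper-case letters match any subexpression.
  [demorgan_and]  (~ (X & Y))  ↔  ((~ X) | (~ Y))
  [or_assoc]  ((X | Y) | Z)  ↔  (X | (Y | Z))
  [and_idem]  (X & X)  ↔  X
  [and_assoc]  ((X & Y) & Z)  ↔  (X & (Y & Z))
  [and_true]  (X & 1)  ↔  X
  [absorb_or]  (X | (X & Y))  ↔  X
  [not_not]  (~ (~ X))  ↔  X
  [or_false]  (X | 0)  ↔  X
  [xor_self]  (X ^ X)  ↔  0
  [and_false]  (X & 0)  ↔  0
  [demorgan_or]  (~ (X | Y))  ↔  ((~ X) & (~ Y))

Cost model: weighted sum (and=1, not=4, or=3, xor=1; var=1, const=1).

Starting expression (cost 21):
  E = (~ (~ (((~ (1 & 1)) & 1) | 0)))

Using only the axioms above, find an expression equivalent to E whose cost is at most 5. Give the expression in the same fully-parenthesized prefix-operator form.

(~ 1)   [cost 5]

(1) (1 & 1)  =[and_true →]=  1    ⊢ (~ (~ (((~ 1) & 1) | 0)))
(2) ((~ 1) & 1)  =[and_true →]=  (~ 1)    ⊢ (~ (~ ((~ 1) | 0)))
(3) ((~ 1) | 0)  =[or_false →]=  (~ 1)    ⊢ (~ (~ (~ 1)))
(4) (~ (~ 1))  =[not_not →]=  1    ⊢ cost 5, within 5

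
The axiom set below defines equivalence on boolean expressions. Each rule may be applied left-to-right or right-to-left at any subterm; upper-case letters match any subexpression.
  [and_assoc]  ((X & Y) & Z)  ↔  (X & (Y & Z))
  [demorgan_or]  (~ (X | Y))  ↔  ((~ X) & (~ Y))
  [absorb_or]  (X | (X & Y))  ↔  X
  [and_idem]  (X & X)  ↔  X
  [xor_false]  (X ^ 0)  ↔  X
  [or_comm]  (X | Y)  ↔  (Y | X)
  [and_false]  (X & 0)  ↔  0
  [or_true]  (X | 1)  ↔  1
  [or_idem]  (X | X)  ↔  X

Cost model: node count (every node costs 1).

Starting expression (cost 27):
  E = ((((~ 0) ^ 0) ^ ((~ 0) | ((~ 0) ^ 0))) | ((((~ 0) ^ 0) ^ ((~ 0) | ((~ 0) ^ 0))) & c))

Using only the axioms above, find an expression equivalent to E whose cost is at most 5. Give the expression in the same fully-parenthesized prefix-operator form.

(1) ((((~ 0) ^ 0) ^ ((~ 0) | ((~ 0) ^ 0))) | ((((~ 0) ^ 0) ^ ((~ 0) | ((~ 0) ^ 0))) & c))  =[absorb_or →]=  (((~ 0) ^ 0) ^ ((~ 0) | ((~ 0) ^ 0)))
(2) ((~ 0) ^ 0)  =[xor_false →]=  (~ 0)    ⊢ ((~ 0) ^ ((~ 0) | ((~ 0) ^ 0)))
(3) ((~ 0) ^ 0)  =[xor_false →]=  (~ 0)    ⊢ ((~ 0) ^ ((~ 0) | (~ 0)))
(4) ((~ 0) | (~ 0))  =[or_idem →]=  (~ 0)    ⊢ cost 5, within 5

((~ 0) ^ (~ 0))   [cost 5]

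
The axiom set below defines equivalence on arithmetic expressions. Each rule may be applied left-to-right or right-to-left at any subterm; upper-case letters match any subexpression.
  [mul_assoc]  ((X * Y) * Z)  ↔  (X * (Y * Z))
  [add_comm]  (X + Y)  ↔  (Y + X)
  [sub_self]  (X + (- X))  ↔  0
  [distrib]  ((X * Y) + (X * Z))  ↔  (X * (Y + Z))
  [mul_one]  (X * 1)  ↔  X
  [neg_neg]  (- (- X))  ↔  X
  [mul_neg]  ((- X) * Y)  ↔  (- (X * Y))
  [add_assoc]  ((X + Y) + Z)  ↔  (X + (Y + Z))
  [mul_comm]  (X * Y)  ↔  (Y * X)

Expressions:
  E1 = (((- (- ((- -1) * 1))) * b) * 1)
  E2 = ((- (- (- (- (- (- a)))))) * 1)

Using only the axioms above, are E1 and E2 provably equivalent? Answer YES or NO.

Every axiom is a valid identity, so a rewrite proof would force E1 and E2 to agree under every assignment.
At a=0, b=1: E1 = 1 but E2 = 0; they differ, so no derivation exists.

NO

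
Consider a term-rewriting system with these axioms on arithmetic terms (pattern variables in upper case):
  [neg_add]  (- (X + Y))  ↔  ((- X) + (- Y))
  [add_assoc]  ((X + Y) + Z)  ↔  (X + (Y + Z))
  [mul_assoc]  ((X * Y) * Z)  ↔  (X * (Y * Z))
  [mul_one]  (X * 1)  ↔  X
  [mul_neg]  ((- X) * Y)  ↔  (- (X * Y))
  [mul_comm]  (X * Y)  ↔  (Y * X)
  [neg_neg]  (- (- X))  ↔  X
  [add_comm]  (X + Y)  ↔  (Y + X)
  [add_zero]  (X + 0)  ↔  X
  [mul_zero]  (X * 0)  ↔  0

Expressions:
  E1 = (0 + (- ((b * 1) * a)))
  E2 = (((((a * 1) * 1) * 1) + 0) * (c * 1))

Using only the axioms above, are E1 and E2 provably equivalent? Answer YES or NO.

All listed rules preserve value, hence provable equivalence implies equal values everywhere; look for a separating assignment.
a=1, b=0, c=1 gives E1 ↦ 0, E2 ↦ 1; values differ ⇒ not provably equivalent.

NO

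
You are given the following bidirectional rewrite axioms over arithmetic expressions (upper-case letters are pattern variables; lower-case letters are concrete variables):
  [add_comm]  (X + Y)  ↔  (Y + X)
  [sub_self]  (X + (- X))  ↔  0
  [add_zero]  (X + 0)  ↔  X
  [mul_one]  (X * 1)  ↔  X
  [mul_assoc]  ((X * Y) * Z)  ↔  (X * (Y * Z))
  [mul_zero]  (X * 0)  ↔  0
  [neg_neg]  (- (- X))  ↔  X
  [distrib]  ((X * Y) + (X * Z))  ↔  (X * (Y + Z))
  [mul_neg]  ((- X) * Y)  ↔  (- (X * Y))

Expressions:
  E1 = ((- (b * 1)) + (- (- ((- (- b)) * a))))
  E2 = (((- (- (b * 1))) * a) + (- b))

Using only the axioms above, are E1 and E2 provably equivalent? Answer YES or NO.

step 1: mul_one (→) rewrites (b * 1) into b, now ((- b) + (- (- ((- (- b)) * a))))
step 2: neg_neg (→) rewrites (- (- ((- (- b)) * a))) into ((- (- b)) * a), now ((- b) + ((- (- b)) * a))
step 3: neg_neg (→) rewrites (- (- b)) into b, now ((- b) + (b * a))
step 4: add_comm (→) rewrites ((- b) + (b * a)) into ((b * a) + (- b))
step 5: neg_neg (←) rewrites b into (- (- b)), now (((- (- b)) * a) + (- b))
step 6: mul_one (←) rewrites b into (b * 1), which is E2

YES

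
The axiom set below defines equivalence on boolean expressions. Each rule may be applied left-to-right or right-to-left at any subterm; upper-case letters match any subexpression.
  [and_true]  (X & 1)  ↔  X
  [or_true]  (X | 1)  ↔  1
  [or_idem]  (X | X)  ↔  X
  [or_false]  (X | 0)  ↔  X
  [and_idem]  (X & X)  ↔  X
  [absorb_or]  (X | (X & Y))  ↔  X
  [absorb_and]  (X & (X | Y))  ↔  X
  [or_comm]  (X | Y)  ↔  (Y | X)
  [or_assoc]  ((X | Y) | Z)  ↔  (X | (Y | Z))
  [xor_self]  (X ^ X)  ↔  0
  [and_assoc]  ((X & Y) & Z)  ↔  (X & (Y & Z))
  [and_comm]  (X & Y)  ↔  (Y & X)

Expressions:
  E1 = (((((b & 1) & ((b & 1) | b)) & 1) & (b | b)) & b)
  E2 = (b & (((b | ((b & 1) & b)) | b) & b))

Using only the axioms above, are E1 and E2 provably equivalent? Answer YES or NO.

1. [absorb_and →] ((b & 1) & ((b & 1) | b))  →  (b & 1);  E1 = ((((b & 1) & 1) & (b | b)) & b)
2. [and_true →] (b & 1)  →  b;  E1 = (((b & 1) & (b | b)) & b)
3. [and_true →] (b & 1)  →  b;  E1 = ((b & (b | b)) & b)
4. [or_idem →] (b | b)  →  b;  E1 = ((b & b) & b)
5. [and_idem →] (b & b)  →  b;  E1 = (b & b)
6. [and_idem ←] b  →  (b & b);  E1 = (b & (b & b))
7. [or_idem ←] b  →  (b | b);  E1 = (b & ((b | b) & b))
8. [absorb_or ←] b  →  (b | (b & b));  E1 = (b & (((b | (b & b)) | b) & b))
9. [and_true ←] b  →  (b & 1);  this is E2

YES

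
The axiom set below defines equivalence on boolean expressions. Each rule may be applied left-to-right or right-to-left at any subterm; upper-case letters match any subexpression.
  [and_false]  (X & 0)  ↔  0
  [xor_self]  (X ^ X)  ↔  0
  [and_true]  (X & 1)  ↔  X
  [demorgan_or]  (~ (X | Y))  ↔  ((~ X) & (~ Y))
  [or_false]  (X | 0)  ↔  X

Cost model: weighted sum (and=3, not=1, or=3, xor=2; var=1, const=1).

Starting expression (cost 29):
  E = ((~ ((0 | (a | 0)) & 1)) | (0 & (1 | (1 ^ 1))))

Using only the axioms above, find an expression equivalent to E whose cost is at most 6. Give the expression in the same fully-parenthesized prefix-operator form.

1. [or_false →] (a | 0)  →  a;  E = ((~ ((0 | a) & 1)) | (0 & (1 | (1 ^ 1))))
2. [xor_self →] (1 ^ 1)  →  0;  E = ((~ ((0 | a) & 1)) | (0 & (1 | 0)))
3. [or_false →] (1 | 0)  →  1;  E = ((~ ((0 | a) & 1)) | (0 & 1))
4. [and_true →] (0 & 1)  →  0;  E = ((~ ((0 | a) & 1)) | 0)
5. [or_false →] ((~ ((0 | a) & 1)) | 0)  →  (~ ((0 | a) & 1))
6. [and_true →] ((0 | a) & 1)  →  (0 | a);  cost 6 ≤ 6, done

(~ (0 | a))   [cost 6]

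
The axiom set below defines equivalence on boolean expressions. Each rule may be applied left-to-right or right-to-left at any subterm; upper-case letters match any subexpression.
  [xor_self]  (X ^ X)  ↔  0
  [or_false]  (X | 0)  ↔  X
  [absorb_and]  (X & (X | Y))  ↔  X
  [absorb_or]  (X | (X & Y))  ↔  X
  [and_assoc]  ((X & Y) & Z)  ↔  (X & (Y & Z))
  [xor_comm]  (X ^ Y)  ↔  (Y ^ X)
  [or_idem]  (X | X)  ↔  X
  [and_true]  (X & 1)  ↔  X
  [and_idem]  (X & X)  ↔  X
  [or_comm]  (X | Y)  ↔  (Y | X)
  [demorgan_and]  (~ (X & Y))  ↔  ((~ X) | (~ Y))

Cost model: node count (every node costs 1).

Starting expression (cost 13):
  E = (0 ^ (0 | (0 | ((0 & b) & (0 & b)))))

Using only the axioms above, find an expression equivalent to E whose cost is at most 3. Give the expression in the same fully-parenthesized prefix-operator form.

step 1: and_idem (→) rewrites ((0 & b) & (0 & b)) into (0 & b), now (0 ^ (0 | (0 | (0 & b))))
step 2: absorb_or (→) rewrites (0 | (0 & b)) into 0, now (0 ^ (0 | 0))
step 3: or_idem (→) rewrites (0 | 0) into 0, reaching cost 3 (bound 3)

(0 ^ 0)   [cost 3]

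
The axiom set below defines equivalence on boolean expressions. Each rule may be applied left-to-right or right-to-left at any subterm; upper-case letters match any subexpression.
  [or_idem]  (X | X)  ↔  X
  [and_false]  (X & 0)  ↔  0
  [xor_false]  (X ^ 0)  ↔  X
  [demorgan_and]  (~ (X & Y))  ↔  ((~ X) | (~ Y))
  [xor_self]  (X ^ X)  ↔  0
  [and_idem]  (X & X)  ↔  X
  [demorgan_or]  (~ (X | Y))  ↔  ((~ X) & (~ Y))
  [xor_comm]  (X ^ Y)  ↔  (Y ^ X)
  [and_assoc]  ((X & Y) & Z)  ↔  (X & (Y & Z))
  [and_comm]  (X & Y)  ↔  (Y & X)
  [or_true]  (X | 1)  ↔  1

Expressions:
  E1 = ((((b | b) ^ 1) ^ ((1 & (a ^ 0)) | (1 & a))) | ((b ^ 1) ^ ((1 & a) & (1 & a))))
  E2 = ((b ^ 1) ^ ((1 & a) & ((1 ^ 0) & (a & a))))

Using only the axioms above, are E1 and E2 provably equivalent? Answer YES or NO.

YES

(1) (a ^ 0)  =[xor_false →]=  a    ⊢ ((((b | b) ^ 1) ^ ((1 & a) | (1 & a))) | ((b ^ 1) ^ ((1 & a) & (1 & a))))
(2) (b | b)  =[or_idem →]=  b    ⊢ (((b ^ 1) ^ ((1 & a) | (1 & a))) | ((b ^ 1) ^ ((1 & a) & (1 & a))))
(3) ((1 & a) & (1 & a))  =[and_idem →]=  (1 & a)    ⊢ (((b ^ 1) ^ ((1 & a) | (1 & a))) | ((b ^ 1) ^ (1 & a)))
(4) ((1 & a) | (1 & a))  =[or_idem →]=  (1 & a)    ⊢ (((b ^ 1) ^ (1 & a)) | ((b ^ 1) ^ (1 & a)))
(5) (((b ^ 1) ^ (1 & a)) | ((b ^ 1) ^ (1 & a)))  =[or_idem →]=  ((b ^ 1) ^ (1 & a))
(6) (1 & a)  =[and_idem ←]=  ((1 & a) & (1 & a))    ⊢ ((b ^ 1) ^ ((1 & a) & (1 & a)))
(7) a  =[and_idem ←]=  (a & a)    ⊢ ((b ^ 1) ^ ((1 & a) & (1 & (a & a))))
(8) 1  =[xor_false ←]=  (1 ^ 0)    ⊢ E2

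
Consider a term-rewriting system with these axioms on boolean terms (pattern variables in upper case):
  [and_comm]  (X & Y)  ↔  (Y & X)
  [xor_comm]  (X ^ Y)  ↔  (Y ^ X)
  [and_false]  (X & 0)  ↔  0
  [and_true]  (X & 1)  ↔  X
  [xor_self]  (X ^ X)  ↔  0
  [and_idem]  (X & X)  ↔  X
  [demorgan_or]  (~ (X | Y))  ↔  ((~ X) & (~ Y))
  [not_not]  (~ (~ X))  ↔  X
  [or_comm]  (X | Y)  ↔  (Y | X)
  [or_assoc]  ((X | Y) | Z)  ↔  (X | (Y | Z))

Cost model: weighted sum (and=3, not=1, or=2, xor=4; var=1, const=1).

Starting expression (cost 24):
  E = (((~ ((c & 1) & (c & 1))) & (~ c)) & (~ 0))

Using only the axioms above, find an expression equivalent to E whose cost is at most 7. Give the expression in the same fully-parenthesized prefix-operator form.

((~ c) & (~ 0))   [cost 7]

1. [and_idem →] ((c & 1) & (c & 1))  →  (c & 1);  E = (((~ (c & 1)) & (~ c)) & (~ 0))
2. [and_true →] (c & 1)  →  c;  E = (((~ c) & (~ c)) & (~ 0))
3. [and_idem →] ((~ c) & (~ c))  →  (~ c);  cost 7 ≤ 7, done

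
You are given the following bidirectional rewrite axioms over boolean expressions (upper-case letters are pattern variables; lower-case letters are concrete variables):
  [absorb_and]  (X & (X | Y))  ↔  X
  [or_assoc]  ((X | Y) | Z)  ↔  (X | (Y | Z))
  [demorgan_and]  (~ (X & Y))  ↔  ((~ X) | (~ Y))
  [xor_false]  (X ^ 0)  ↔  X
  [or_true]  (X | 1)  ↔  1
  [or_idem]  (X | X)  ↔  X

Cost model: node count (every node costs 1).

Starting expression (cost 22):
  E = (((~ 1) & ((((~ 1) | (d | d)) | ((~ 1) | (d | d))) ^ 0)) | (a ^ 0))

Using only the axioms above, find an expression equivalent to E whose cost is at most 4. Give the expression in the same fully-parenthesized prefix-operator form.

step 1: xor_false (→) rewrites ((((~ 1) | (d | d)) | ((~ 1) | (d | d))) ^ 0) into (((~ 1) | (d | d)) | ((~ 1) | (d | d))), now (((~ 1) & (((~ 1) | (d | d)) | ((~ 1) | (d | d)))) | (a ^ 0))
step 2: xor_false (→) rewrites (a ^ 0) into a, now (((~ 1) & (((~ 1) | (d | d)) | ((~ 1) | (d | d)))) | a)
step 3: or_idem (→) rewrites (((~ 1) | (d | d)) | ((~ 1) | (d | d))) into ((~ 1) | (d | d)), now (((~ 1) & ((~ 1) | (d | d))) | a)
step 4: or_idem (→) rewrites (d | d) into d, now (((~ 1) & ((~ 1) | d)) | a)
step 5: absorb_and (→) rewrites ((~ 1) & ((~ 1) | d)) into (~ 1), reaching cost 4 (bound 4)

((~ 1) | a)   [cost 4]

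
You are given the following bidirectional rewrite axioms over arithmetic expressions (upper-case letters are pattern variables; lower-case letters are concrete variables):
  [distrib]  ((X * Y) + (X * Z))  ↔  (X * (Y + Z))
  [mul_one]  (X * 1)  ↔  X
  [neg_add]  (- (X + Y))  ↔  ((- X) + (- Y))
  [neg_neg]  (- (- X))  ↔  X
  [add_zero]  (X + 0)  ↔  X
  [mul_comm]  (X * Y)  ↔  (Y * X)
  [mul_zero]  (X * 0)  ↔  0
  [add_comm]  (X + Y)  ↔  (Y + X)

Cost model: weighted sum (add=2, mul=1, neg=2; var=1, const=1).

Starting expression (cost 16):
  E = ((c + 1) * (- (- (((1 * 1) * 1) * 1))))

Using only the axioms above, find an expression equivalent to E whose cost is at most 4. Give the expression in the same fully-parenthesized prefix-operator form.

step 1: neg_neg (→) rewrites (- (- (((1 * 1) * 1) * 1))) into (((1 * 1) * 1) * 1), now ((c + 1) * (((1 * 1) * 1) * 1))
step 2: mul_comm (→) rewrites ((1 * 1) * 1) into (1 * (1 * 1)), now ((c + 1) * ((1 * (1 * 1)) * 1))
step 3: mul_one (→) rewrites (1 * 1) into 1, now ((c + 1) * ((1 * 1) * 1))
step 4: mul_one (→) rewrites (1 * 1) into 1, now ((c + 1) * (1 * 1))
step 5: mul_one (→) rewrites (1 * 1) into 1, now ((c + 1) * 1)
step 6: mul_one (→) rewrites ((c + 1) * 1) into (c + 1), reaching cost 4 (bound 4)

(c + 1)   [cost 4]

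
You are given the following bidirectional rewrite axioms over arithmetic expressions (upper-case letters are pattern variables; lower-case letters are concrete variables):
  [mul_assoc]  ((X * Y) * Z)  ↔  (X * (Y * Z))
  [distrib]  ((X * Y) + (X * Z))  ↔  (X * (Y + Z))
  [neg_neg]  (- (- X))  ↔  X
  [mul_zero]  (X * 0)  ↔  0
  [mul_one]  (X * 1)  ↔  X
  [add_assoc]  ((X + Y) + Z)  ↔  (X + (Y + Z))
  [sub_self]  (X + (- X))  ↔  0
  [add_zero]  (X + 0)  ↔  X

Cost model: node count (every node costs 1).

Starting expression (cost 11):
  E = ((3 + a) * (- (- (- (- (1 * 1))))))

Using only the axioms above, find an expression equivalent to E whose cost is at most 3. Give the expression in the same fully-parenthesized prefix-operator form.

(3 + a)   [cost 3]

(1) (- (- (- (- (1 * 1)))))  =[neg_neg →]=  (- (- (1 * 1)))    ⊢ ((3 + a) * (- (- (1 * 1))))
(2) (- (- (1 * 1)))  =[neg_neg →]=  (1 * 1)    ⊢ ((3 + a) * (1 * 1))
(3) (1 * 1)  =[mul_one →]=  1    ⊢ ((3 + a) * 1)
(4) ((3 + a) * 1)  =[mul_one →]=  (3 + a)    ⊢ cost 3, within 3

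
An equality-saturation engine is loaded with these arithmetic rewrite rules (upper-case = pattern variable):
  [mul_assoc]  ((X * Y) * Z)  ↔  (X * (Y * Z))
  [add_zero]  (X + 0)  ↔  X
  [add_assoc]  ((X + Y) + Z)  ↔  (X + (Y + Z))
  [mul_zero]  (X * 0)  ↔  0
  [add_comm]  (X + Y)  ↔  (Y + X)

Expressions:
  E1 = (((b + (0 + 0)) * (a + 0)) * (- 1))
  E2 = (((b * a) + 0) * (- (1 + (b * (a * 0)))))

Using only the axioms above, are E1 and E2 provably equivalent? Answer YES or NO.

YES

1. [add_zero →] (0 + 0)  →  0;  E1 = (((b + 0) * (a + 0)) * (- 1))
2. [add_zero →] (a + 0)  →  a;  E1 = (((b + 0) * a) * (- 1))
3. [add_zero →] (b + 0)  →  b;  E1 = ((b * a) * (- 1))
4. [add_zero ←] (b * a)  →  ((b * a) + 0);  E1 = (((b * a) + 0) * (- 1))
5. [add_zero ←] 1  →  (1 + 0);  E1 = (((b * a) + 0) * (- (1 + 0)))
6. [mul_zero ←] 0  →  (b * 0);  E1 = (((b * a) + 0) * (- (1 + (b * 0))))
7. [mul_zero ←] 0  →  (a * 0);  this is E2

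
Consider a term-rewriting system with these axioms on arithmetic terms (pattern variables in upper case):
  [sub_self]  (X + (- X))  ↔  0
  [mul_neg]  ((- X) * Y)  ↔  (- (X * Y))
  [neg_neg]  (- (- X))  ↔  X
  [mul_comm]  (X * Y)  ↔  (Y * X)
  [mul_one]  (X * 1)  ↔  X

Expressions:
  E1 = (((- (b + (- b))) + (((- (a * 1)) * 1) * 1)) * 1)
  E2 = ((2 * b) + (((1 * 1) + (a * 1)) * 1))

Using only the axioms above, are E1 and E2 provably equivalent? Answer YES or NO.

Every axiom is a valid identity, so a rewrite proof would force E1 and E2 to agree under every assignment.
At a=0, b=0: E1 = 0 but E2 = 1; they differ, so no derivation exists.

NO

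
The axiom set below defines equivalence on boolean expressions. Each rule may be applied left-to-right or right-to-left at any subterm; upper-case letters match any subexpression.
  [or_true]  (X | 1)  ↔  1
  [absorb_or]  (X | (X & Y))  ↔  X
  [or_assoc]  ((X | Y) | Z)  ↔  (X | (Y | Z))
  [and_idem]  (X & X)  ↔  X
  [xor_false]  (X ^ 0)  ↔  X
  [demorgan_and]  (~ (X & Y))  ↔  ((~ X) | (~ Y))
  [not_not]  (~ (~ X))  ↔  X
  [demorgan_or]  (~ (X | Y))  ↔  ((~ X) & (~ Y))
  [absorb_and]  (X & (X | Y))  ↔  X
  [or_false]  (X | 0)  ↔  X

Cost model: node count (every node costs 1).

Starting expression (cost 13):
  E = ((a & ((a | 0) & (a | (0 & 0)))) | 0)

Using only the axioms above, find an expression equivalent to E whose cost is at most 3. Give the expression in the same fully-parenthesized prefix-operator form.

(a | 0)   [cost 3]

(1) (0 & 0)  =[and_idem →]=  0    ⊢ ((a & ((a | 0) & (a | 0))) | 0)
(2) ((a | 0) & (a | 0))  =[and_idem →]=  (a | 0)    ⊢ ((a & (a | 0)) | 0)
(3) (a | 0)  =[or_false →]=  a    ⊢ ((a & a) | 0)
(4) (a & a)  =[and_idem →]=  a    ⊢ cost 3, within 3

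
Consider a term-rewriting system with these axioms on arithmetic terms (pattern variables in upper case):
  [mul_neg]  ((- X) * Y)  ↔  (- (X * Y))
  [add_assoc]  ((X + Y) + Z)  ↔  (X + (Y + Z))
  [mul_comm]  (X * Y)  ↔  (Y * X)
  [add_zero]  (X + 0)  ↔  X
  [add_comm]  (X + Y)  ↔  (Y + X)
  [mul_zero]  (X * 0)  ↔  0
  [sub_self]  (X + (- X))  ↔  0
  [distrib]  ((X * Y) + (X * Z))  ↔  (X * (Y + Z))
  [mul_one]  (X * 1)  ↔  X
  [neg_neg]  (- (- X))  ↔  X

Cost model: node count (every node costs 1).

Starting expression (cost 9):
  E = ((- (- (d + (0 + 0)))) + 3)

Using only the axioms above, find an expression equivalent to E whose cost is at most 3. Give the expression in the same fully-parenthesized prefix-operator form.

step 1: add_zero (→) rewrites (0 + 0) into 0, now ((- (- (d + 0))) + 3)
step 2: add_zero (→) rewrites (d + 0) into d, now ((- (- d)) + 3)
step 3: neg_neg (→) rewrites (- (- d)) into d, reaching cost 3 (bound 3)

(d + 3)   [cost 3]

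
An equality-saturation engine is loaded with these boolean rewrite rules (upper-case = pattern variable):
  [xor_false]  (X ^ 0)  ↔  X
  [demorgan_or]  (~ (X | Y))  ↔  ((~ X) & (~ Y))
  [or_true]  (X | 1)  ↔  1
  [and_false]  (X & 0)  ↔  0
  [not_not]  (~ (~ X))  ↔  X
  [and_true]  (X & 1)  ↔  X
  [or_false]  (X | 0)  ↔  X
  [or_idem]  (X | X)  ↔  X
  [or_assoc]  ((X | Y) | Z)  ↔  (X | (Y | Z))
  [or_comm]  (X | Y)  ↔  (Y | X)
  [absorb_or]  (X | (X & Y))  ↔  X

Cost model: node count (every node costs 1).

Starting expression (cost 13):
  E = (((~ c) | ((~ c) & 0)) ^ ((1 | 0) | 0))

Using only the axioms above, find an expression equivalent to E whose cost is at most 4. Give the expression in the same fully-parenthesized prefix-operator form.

((~ c) ^ 1)   [cost 4]

1. [or_false →] (1 | 0)  →  1;  E = (((~ c) | ((~ c) & 0)) ^ (1 | 0))
2. [or_false →] (1 | 0)  →  1;  E = (((~ c) | ((~ c) & 0)) ^ 1)
3. [absorb_or →] ((~ c) | ((~ c) & 0))  →  (~ c);  cost 4 ≤ 4, done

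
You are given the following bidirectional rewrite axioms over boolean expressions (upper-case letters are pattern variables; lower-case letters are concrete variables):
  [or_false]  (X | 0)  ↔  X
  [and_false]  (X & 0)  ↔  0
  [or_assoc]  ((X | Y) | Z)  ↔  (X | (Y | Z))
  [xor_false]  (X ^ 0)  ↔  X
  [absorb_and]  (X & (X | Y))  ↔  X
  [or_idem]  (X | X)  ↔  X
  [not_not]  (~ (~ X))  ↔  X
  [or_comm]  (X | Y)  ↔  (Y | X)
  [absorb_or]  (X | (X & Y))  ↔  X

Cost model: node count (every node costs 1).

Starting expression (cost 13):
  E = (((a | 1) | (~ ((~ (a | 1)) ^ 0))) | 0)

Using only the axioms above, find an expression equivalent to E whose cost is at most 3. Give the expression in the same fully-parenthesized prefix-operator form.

(a | 1)   [cost 3]

1. [xor_false →] ((~ (a | 1)) ^ 0)  →  (~ (a | 1));  E = (((a | 1) | (~ (~ (a | 1)))) | 0)
2. [not_not →] (~ (~ (a | 1)))  →  (a | 1);  E = (((a | 1) | (a | 1)) | 0)
3. [or_false →] (((a | 1) | (a | 1)) | 0)  →  ((a | 1) | (a | 1))
4. [or_idem →] ((a | 1) | (a | 1))  →  (a | 1);  cost 3 ≤ 3, done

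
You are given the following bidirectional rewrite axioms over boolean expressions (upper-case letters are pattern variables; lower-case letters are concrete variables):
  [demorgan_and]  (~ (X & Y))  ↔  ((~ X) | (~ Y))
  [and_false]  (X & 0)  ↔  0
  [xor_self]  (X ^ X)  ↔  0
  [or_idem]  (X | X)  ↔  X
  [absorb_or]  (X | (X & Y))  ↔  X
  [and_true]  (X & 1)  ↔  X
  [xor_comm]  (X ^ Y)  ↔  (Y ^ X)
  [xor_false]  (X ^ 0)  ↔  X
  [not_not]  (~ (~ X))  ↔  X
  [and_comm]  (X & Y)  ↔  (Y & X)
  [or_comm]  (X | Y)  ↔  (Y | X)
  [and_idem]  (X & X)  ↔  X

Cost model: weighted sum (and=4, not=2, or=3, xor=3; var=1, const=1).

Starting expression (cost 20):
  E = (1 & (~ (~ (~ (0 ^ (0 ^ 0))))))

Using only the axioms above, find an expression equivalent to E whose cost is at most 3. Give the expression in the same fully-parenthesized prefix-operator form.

(~ 0)   [cost 3]

(1) (0 ^ 0)  =[xor_false →]=  0    ⊢ (1 & (~ (~ (~ (0 ^ 0)))))
(2) (0 ^ 0)  =[xor_false →]=  0    ⊢ (1 & (~ (~ (~ 0))))
(3) (~ (~ (~ 0)))  =[not_not →]=  (~ 0)    ⊢ (1 & (~ 0))
(4) (1 & (~ 0))  =[and_comm →]=  ((~ 0) & 1)
(5) ((~ 0) & 1)  =[and_true →]=  (~ 0)    ⊢ cost 3, within 3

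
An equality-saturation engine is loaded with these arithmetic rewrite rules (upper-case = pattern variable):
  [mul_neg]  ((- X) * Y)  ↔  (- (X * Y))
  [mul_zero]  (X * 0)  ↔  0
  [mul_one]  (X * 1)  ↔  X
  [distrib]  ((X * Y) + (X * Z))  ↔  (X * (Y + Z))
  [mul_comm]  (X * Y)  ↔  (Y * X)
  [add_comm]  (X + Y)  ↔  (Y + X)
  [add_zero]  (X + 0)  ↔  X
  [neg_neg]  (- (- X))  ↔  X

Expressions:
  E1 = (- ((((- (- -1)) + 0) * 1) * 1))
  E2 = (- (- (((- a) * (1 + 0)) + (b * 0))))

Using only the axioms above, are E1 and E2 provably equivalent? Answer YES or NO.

NO

Every axiom is a valid identity, so a rewrite proof would force E1 and E2 to agree under every assignment.
At a=0, b=0: E1 = 1 but E2 = 0; they differ, so no derivation exists.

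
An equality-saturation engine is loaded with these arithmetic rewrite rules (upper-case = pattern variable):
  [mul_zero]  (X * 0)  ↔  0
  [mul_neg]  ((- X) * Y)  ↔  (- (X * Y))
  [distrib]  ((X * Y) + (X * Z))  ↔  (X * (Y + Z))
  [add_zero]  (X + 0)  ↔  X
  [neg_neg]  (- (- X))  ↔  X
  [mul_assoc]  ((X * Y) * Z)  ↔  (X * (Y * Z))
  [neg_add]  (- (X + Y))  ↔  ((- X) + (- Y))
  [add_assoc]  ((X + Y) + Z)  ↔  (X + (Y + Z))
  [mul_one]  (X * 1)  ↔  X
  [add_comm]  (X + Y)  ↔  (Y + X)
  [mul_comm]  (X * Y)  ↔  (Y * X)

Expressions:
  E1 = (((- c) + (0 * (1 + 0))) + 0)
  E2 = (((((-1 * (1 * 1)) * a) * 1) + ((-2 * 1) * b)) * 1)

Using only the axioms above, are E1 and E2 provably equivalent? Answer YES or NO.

NO

The axioms are sound identities: if E1 ↔* E2 then E1 and E2 evaluate identically under any assignment.
Under a=0, b=0, c=1: E1 evaluates to -1, E2 to 0. Distinct ⇒ no rewrite sequence connects them.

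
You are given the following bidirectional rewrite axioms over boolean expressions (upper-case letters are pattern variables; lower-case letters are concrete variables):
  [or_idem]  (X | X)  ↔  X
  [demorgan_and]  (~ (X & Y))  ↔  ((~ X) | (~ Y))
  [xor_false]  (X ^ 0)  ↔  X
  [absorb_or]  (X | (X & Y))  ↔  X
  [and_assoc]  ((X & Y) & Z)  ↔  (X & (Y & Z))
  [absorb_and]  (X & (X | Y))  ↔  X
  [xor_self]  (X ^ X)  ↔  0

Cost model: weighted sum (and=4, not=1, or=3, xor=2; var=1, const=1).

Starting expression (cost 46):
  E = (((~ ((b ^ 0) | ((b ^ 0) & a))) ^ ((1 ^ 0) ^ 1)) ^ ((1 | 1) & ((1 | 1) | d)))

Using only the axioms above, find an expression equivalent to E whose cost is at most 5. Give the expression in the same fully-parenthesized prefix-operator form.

((~ b) ^ 1)   [cost 5]

1. [absorb_or →] ((b ^ 0) | ((b ^ 0) & a))  →  (b ^ 0);  E = (((~ (b ^ 0)) ^ ((1 ^ 0) ^ 1)) ^ ((1 | 1) & ((1 | 1) | d)))
2. [absorb_and →] ((1 | 1) & ((1 | 1) | d))  →  (1 | 1);  E = (((~ (b ^ 0)) ^ ((1 ^ 0) ^ 1)) ^ (1 | 1))
3. [xor_false →] (1 ^ 0)  →  1;  E = (((~ (b ^ 0)) ^ (1 ^ 1)) ^ (1 | 1))
4. [xor_self →] (1 ^ 1)  →  0;  E = (((~ (b ^ 0)) ^ 0) ^ (1 | 1))
5. [or_idem →] (1 | 1)  →  1;  E = (((~ (b ^ 0)) ^ 0) ^ 1)
6. [xor_false →] (b ^ 0)  →  b;  E = (((~ b) ^ 0) ^ 1)
7. [xor_false →] ((~ b) ^ 0)  →  (~ b);  cost 5 ≤ 5, done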